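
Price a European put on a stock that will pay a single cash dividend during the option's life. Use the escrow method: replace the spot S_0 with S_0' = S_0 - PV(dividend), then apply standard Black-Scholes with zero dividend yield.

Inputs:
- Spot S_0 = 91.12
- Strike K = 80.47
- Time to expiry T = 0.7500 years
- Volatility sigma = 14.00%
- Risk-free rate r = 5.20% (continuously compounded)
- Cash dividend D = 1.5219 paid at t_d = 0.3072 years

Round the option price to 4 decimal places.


Answer: Price = 0.5542

Derivation:
PV(D) = D * exp(-r * t_d) = 1.5219 * 0.98415251 = 1.49778171
S_0' = S_0 - PV(D) = 91.1200 - 1.49778171 = 89.62221829
d1 = (ln(S_0'/K) + (r + sigma^2/2)*T) / (sigma*sqrt(T)) = 1.27073819
d2 = d1 - sigma*sqrt(T) = 1.14949463
exp(-rT) = 0.96175071
N(-d1) = 0.10191090; N(-d2) = 0.12517604
P = K * exp(-rT) * N(-d2) - S_0' * N(-d1) = 80.4700 * 0.96175071 * 0.12517604 - 89.62221829 * 0.10191090 = 0.5542


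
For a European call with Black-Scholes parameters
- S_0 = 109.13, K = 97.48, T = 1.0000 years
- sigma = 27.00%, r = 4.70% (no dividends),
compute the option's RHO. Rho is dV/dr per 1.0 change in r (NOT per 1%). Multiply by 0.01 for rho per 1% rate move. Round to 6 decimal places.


d1 = 0.7271948273; d2 = 0.4571948273
phi(d1) = 0.3062527028; exp(-qT) = 1.0000000000; exp(-rT) = 0.9540873976
N(d2) = 0.6762344920
Rho = K*T*exp(-rT)*N(d2) = 97.4800 * 1.0000 * 0.9540873976 * 0.6762344920 = 62.892810

Answer: Rho = 62.892810


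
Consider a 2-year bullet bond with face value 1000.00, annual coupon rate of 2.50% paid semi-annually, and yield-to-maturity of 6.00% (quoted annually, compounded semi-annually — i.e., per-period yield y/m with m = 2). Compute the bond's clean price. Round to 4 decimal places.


Coupon per period c = face * coupon_rate / m = 12.500000
Periods per year m = 2; per-period yield y/m = 0.030000
Number of cashflows N = 4
Cashflows (t years, CF_t, discount factor 1/(1+y/m)^(m*t), PV):
  t = 0.5000: CF_t = 12.500000, DF = 0.970874, PV = 12.135922
  t = 1.0000: CF_t = 12.500000, DF = 0.942596, PV = 11.782449
  t = 1.5000: CF_t = 12.500000, DF = 0.915142, PV = 11.439271
  t = 2.0000: CF_t = 1012.500000, DF = 0.888487, PV = 899.593136
Price P = sum_t PV_t = 934.950778

Answer: Price = 934.9508


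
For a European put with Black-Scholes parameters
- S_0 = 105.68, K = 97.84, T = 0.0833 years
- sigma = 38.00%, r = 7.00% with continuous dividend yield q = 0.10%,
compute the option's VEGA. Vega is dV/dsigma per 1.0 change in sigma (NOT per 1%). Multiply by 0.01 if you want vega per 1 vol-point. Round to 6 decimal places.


d1 = 0.8100701623; d2 = 0.7003955527
phi(d1) = 0.2873525652; exp(-qT) = 0.9999167035; exp(-rT) = 0.9941859673
Vega = S * exp(-qT) * phi(d1) * sqrt(T) = 105.6800 * 0.9999167035 * 0.2873525652 * 0.2886173938 = 8.763835

Answer: Vega = 8.763835


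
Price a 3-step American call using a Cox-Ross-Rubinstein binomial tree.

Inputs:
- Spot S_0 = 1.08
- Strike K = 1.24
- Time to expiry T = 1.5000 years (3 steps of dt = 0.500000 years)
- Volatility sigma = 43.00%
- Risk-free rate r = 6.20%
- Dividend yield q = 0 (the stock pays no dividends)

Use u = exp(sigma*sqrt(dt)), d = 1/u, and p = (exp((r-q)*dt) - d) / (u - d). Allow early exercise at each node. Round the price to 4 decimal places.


Answer: Price = V(0,0) = 0.2145

Derivation:
dt = T/N = 0.500000
u = exp(sigma*sqrt(dt)) = 1.355345; d = 1/u = 0.737820
p = (exp((r-q)*dt) - d) / (u - d) = 0.475553
Discount per step: exp(-r*dt) = 0.969476
Stock lattice S(k, i) with i counting down-moves:
  k=0: S(0,0) = 1.0800
  k=1: S(1,0) = 1.4638; S(1,1) = 0.7968
  k=2: S(2,0) = 1.9839; S(2,1) = 1.0800; S(2,2) = 0.5879
  k=3: S(3,0) = 2.6889; S(3,1) = 1.4638; S(3,2) = 0.7968; S(3,3) = 0.4338
Terminal payoffs V(N, i) = max(S_T - K, 0):
  V(3,0) = 1.448891; V(3,1) = 0.223772; V(3,2) = 0.000000; V(3,3) = 0.000000
Backward induction: V(k, i) = exp(-r*dt) * [p * V(k+1, i) + (1-p) * V(k+1, i+1)]; then take max(V_cont, immediate exercise) for American.
  V(2,0) = exp(-r*dt) * [p*1.448891 + (1-p)*0.223772] = 0.781767; exercise = 0.743916; V(2,0) = max -> 0.781767
  V(2,1) = exp(-r*dt) * [p*0.223772 + (1-p)*0.000000] = 0.103167; exercise = 0.000000; V(2,1) = max -> 0.103167
  V(2,2) = exp(-r*dt) * [p*0.000000 + (1-p)*0.000000] = 0.000000; exercise = 0.000000; V(2,2) = max -> 0.000000
  V(1,0) = exp(-r*dt) * [p*0.781767 + (1-p)*0.103167] = 0.412878; exercise = 0.223772; V(1,0) = max -> 0.412878
  V(1,1) = exp(-r*dt) * [p*0.103167 + (1-p)*0.000000] = 0.047564; exercise = 0.000000; V(1,1) = max -> 0.047564
  V(0,0) = exp(-r*dt) * [p*0.412878 + (1-p)*0.047564] = 0.214535; exercise = 0.000000; V(0,0) = max -> 0.214535


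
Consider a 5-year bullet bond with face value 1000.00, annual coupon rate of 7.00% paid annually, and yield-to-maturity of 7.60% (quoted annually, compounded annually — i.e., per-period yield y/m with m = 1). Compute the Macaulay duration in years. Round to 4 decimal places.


Answer: Macaulay duration = 4.3788 years

Derivation:
Coupon per period c = face * coupon_rate / m = 70.000000
Periods per year m = 1; per-period yield y/m = 0.076000
Number of cashflows N = 5
Cashflows (t years, CF_t, discount factor 1/(1+y/m)^(m*t), PV):
  t = 1.0000: CF_t = 70.000000, DF = 0.929368, PV = 65.055762
  t = 2.0000: CF_t = 70.000000, DF = 0.863725, PV = 60.460745
  t = 3.0000: CF_t = 70.000000, DF = 0.802718, PV = 56.190284
  t = 4.0000: CF_t = 70.000000, DF = 0.746021, PV = 52.221453
  t = 5.0000: CF_t = 1070.000000, DF = 0.693328, PV = 741.860796
Price P = sum_t PV_t = 975.789041
Macaulay numerator sum_t t * PV_t:
  t * PV_t at t = 1.0000: 65.055762
  t * PV_t at t = 2.0000: 120.921491
  t * PV_t at t = 3.0000: 168.570852
  t * PV_t at t = 4.0000: 208.885814
  t * PV_t at t = 5.0000: 3709.303979
Macaulay duration D = (sum_t t * PV_t) / P = 4272.737897 / 975.789041 = 4.378752


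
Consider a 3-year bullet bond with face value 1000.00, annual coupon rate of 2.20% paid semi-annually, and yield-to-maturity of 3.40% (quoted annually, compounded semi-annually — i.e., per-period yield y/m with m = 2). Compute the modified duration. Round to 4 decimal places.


Answer: Modified duration = 2.8691

Derivation:
Coupon per period c = face * coupon_rate / m = 11.000000
Periods per year m = 2; per-period yield y/m = 0.017000
Number of cashflows N = 6
Cashflows (t years, CF_t, discount factor 1/(1+y/m)^(m*t), PV):
  t = 0.5000: CF_t = 11.000000, DF = 0.983284, PV = 10.816126
  t = 1.0000: CF_t = 11.000000, DF = 0.966848, PV = 10.635325
  t = 1.5000: CF_t = 11.000000, DF = 0.950686, PV = 10.457547
  t = 2.0000: CF_t = 11.000000, DF = 0.934795, PV = 10.282740
  t = 2.5000: CF_t = 11.000000, DF = 0.919169, PV = 10.110856
  t = 3.0000: CF_t = 1011.000000, DF = 0.903804, PV = 913.745893
Price P = sum_t PV_t = 966.048488
First compute Macaulay numerator sum_t t * PV_t:
  t * PV_t at t = 0.5000: 5.408063
  t * PV_t at t = 1.0000: 10.635325
  t * PV_t at t = 1.5000: 15.686321
  t * PV_t at t = 2.0000: 20.565481
  t * PV_t at t = 2.5000: 25.277140
  t * PV_t at t = 3.0000: 2741.237680
Macaulay duration D = 2818.810009 / 966.048488 = 2.917876
Modified duration = D / (1 + y/m) = 2.917876 / (1 + 0.017000) = 2.869102


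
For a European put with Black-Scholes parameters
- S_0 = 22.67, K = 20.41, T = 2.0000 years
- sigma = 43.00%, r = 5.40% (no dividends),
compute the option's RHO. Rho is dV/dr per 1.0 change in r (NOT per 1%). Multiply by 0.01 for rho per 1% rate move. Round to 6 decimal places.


Answer: Rho = -17.644936

Derivation:
d1 = 0.6543491951; d2 = 0.0462373633
phi(d1) = 0.3220575677; exp(-qT) = 1.0000000000; exp(-rT) = 0.8976275964
N(-d2) = 0.4815605313
Rho = -K*T*exp(-rT)*N(-d2) = -20.4100 * 2.0000 * 0.8976275964 * 0.4815605313 = -17.644936


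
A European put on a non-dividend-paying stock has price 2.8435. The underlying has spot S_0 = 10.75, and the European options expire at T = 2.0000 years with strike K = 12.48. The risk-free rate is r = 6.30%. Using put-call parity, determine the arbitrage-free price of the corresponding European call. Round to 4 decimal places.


Answer: Call price = 2.5909

Derivation:
Put-call parity: C - P = S_0 * exp(-qT) - K * exp(-rT).
S_0 * exp(-qT) = 10.7500 * 1.00000000 = 10.75000000
K * exp(-rT) = 12.4800 * 0.88161485 = 11.00255329
C = P + S*exp(-qT) - K*exp(-rT)
C = 2.8435 + 10.75000000 - 11.00255329 = 2.5909


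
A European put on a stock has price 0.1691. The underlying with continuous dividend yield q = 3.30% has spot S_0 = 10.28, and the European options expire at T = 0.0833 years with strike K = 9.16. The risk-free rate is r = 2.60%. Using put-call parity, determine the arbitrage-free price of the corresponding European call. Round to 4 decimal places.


Put-call parity: C - P = S_0 * exp(-qT) - K * exp(-rT).
S_0 * exp(-qT) = 10.2800 * 0.99725487 = 10.25178011
K * exp(-rT) = 9.1600 * 0.99783654 = 9.14018274
C = P + S*exp(-qT) - K*exp(-rT)
C = 0.1691 + 10.25178011 - 9.14018274 = 1.2807

Answer: Call price = 1.2807


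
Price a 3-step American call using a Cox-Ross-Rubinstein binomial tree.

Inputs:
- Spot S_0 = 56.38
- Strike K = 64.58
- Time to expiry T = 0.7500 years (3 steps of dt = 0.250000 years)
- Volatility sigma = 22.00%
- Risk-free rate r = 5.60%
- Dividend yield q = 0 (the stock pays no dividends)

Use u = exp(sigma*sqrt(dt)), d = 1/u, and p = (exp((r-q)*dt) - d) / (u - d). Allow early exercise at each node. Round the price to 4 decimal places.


Answer: Price = V(0,0) = 2.0495

Derivation:
dt = T/N = 0.250000
u = exp(sigma*sqrt(dt)) = 1.116278; d = 1/u = 0.895834
p = (exp((r-q)*dt) - d) / (u - d) = 0.536483
Discount per step: exp(-r*dt) = 0.986098
Stock lattice S(k, i) with i counting down-moves:
  k=0: S(0,0) = 56.3800
  k=1: S(1,0) = 62.9358; S(1,1) = 50.5071
  k=2: S(2,0) = 70.2538; S(2,1) = 56.3800; S(2,2) = 45.2460
  k=3: S(3,0) = 78.4228; S(3,1) = 62.9358; S(3,2) = 50.5071; S(3,3) = 40.5329
Terminal payoffs V(N, i) = max(S_T - K, 0):
  V(3,0) = 13.842783; V(3,1) = 0.000000; V(3,2) = 0.000000; V(3,3) = 0.000000
Backward induction: V(k, i) = exp(-r*dt) * [p * V(k+1, i) + (1-p) * V(k+1, i+1)]; then take max(V_cont, immediate exercise) for American.
  V(2,0) = exp(-r*dt) * [p*13.842783 + (1-p)*0.000000] = 7.323166; exercise = 5.673806; V(2,0) = max -> 7.323166
  V(2,1) = exp(-r*dt) * [p*0.000000 + (1-p)*0.000000] = 0.000000; exercise = 0.000000; V(2,1) = max -> 0.000000
  V(2,2) = exp(-r*dt) * [p*0.000000 + (1-p)*0.000000] = 0.000000; exercise = 0.000000; V(2,2) = max -> 0.000000
  V(1,0) = exp(-r*dt) * [p*7.323166 + (1-p)*0.000000] = 3.874132; exercise = 0.000000; V(1,0) = max -> 3.874132
  V(1,1) = exp(-r*dt) * [p*0.000000 + (1-p)*0.000000] = 0.000000; exercise = 0.000000; V(1,1) = max -> 0.000000
  V(0,0) = exp(-r*dt) * [p*3.874132 + (1-p)*0.000000] = 2.049509; exercise = 0.000000; V(0,0) = max -> 2.049509


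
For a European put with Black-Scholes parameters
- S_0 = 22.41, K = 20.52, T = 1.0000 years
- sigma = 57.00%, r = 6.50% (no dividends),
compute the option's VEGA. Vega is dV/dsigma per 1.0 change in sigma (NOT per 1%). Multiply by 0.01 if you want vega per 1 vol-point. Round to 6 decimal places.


Answer: Vega = 7.670081

Derivation:
d1 = 0.5536092412; d2 = -0.0163907588
phi(d1) = 0.3422615291; exp(-qT) = 1.0000000000; exp(-rT) = 0.9370674634
Vega = S * exp(-qT) * phi(d1) * sqrt(T) = 22.4100 * 1.0000000000 * 0.3422615291 * 1.0000000000 = 7.670081


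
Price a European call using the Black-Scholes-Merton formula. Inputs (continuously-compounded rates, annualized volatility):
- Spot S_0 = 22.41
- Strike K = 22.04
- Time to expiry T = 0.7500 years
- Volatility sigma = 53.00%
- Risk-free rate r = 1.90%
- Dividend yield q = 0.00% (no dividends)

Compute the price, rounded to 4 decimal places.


d1 = (ln(S/K) + (r - q + 0.5*sigma^2) * T) / (sigma * sqrt(T)) = 0.29681426
d2 = d1 - sigma * sqrt(T) = -0.16217921
exp(-rT) = 0.98585105; exp(-qT) = 1.00000000
C = S_0 * exp(-qT) * N(d1) - K * exp(-rT) * N(d2)
N(d1) = 0.61669584; N(d2) = 0.43558237
C = 22.4100 * 1.00000000 * 0.61669584 - 22.0400 * 0.98585105 * 0.43558237 = 4.3558

Answer: Price = 4.3558


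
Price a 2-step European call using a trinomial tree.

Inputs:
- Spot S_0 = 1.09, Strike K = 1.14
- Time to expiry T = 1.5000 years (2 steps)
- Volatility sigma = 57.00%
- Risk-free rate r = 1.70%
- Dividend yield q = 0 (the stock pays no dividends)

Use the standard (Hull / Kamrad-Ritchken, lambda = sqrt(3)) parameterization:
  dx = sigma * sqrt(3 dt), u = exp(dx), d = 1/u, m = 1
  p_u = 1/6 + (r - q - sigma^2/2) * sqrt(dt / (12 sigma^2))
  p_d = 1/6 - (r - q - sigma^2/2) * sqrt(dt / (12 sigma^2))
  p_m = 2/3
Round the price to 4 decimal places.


Answer: Price = V(0,0) = 0.2407

Derivation:
dt = T/N = 0.750000; dx = sigma*sqrt(3*dt) = 0.855000
u = exp(dx) = 2.351374; d = 1/u = 0.425283
p_u = 0.102873, p_m = 0.666667, p_d = 0.230461
Discount per step: exp(-r*dt) = 0.987331
Stock lattice S(k, j) with j the centered position index:
  k=0: S(0,+0) = 1.0900
  k=1: S(1,-1) = 0.4636; S(1,+0) = 1.0900; S(1,+1) = 2.5630
  k=2: S(2,-2) = 0.1971; S(2,-1) = 0.4636; S(2,+0) = 1.0900; S(2,+1) = 2.5630; S(2,+2) = 6.0266
Terminal payoffs V(N, j) = max(S_T - K, 0):
  V(2,-2) = 0.000000; V(2,-1) = 0.000000; V(2,+0) = 0.000000; V(2,+1) = 1.422998; V(2,+2) = 4.886568
Backward induction: V(k, j) = exp(-r*dt) * [p_u * V(k+1, j+1) + p_m * V(k+1, j) + p_d * V(k+1, j-1)]
  V(1,-1) = exp(-r*dt) * [p_u*0.000000 + p_m*0.000000 + p_d*0.000000] = 0.000000
  V(1,+0) = exp(-r*dt) * [p_u*1.422998 + p_m*0.000000 + p_d*0.000000] = 0.144533
  V(1,+1) = exp(-r*dt) * [p_u*4.886568 + p_m*1.422998 + p_d*0.000000] = 1.432973
  V(0,+0) = exp(-r*dt) * [p_u*1.432973 + p_m*0.144533 + p_d*0.000000] = 0.240681


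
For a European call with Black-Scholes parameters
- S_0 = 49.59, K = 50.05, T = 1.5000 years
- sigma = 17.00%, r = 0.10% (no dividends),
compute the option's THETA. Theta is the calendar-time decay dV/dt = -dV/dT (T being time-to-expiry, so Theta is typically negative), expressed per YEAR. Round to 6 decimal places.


d1 = 0.0669608593; d2 = -0.1412457688
phi(d1) = 0.3980489021; exp(-qT) = 1.0000000000; exp(-rT) = 0.9985011244
Theta = -S*exp(-qT)*phi(d1)*sigma/(2*sqrt(T)) - r*K*exp(-rT)*N(d2) + q*S*exp(-qT)*N(d1)
N(d1) = 0.5266935685; N(d2) = 0.4438378951; sqrt(T) = 1.2247448714
Term 1 = -49.5900 * 1.0000000000 * 0.3980489021 * 0.1700 / (2 * 1.2247448714) = -1.3699472183
Term 2 = -0.0010 * 50.0500 * 0.9985011244 * 0.4438378951 = -0.0221807905
Term 3 = 0 (no dividend yield, q = 0)
Theta = -1.3699472183 + (-0.0221807905) + (0.0000000000) = -1.392128

Answer: Theta = -1.392128


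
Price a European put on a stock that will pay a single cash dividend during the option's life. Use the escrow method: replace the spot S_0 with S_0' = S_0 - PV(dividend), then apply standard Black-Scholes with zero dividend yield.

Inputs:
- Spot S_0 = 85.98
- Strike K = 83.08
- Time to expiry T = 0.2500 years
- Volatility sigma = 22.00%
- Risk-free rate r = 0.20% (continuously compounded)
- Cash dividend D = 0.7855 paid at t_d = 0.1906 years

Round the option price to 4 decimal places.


PV(D) = D * exp(-r * t_d) = 0.7855 * 0.99961887 = 0.78520062
S_0' = S_0 - PV(D) = 85.9800 - 0.78520062 = 85.19479938
d1 = (ln(S_0'/K) + (r + sigma^2/2)*T) / (sigma*sqrt(T)) = 0.28805812
d2 = d1 - sigma*sqrt(T) = 0.17805812
exp(-rT) = 0.99950012
N(-d1) = 0.38665113; N(-d2) = 0.42933867
P = K * exp(-rT) * N(-d2) - S_0' * N(-d1) = 83.0800 * 0.99950012 * 0.42933867 - 85.19479938 * 0.38665113 = 2.7110

Answer: Price = 2.7110


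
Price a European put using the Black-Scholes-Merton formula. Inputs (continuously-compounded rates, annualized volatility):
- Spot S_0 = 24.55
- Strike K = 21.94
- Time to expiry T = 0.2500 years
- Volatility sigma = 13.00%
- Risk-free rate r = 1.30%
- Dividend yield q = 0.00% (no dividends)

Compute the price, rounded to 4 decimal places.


Answer: Price = 0.0226

Derivation:
d1 = (ln(S/K) + (r - q + 0.5*sigma^2) * T) / (sigma * sqrt(T)) = 1.81173691
d2 = d1 - sigma * sqrt(T) = 1.74673691
exp(-rT) = 0.99675528; exp(-qT) = 1.00000000
P = K * exp(-rT) * N(-d2) - S_0 * exp(-qT) * N(-d1)
N(-d1) = 0.03501343; N(-d2) = 0.04034149
P = 21.9400 * 0.99675528 * 0.04034149 - 24.5500 * 1.00000000 * 0.03501343 = 0.0226


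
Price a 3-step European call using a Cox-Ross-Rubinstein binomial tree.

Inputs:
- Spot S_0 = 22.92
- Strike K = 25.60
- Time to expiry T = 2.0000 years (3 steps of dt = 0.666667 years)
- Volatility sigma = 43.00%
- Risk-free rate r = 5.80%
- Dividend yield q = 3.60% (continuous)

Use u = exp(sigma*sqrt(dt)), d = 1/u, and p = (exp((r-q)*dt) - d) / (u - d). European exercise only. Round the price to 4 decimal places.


dt = T/N = 0.666667
u = exp(sigma*sqrt(dt)) = 1.420620; d = 1/u = 0.703918
p = (exp((r-q)*dt) - d) / (u - d) = 0.433732
Discount per step: exp(-r*dt) = 0.962071
Stock lattice S(k, i) with i counting down-moves:
  k=0: S(0,0) = 22.9200
  k=1: S(1,0) = 32.5606; S(1,1) = 16.1338
  k=2: S(2,0) = 46.2563; S(2,1) = 22.9200; S(2,2) = 11.3569
  k=3: S(3,0) = 65.7126; S(3,1) = 32.5606; S(3,2) = 16.1338; S(3,3) = 7.9943
Terminal payoffs V(N, i) = max(S_T - K, 0):
  V(3,0) = 40.112586; V(3,1) = 6.960615; V(3,2) = 0.000000; V(3,3) = 0.000000
Backward induction: V(k, i) = exp(-r*dt) * [p * V(k+1, i) + (1-p) * V(k+1, i+1)].
  V(2,0) = exp(-r*dt) * [p*40.112586 + (1-p)*6.960615] = 20.530306
  V(2,1) = exp(-r*dt) * [p*6.960615 + (1-p)*0.000000] = 2.904534
  V(2,2) = exp(-r*dt) * [p*0.000000 + (1-p)*0.000000] = 0.000000
  V(1,0) = exp(-r*dt) * [p*20.530306 + (1-p)*2.904534] = 10.149274
  V(1,1) = exp(-r*dt) * [p*2.904534 + (1-p)*0.000000] = 1.212008
  V(0,0) = exp(-r*dt) * [p*10.149274 + (1-p)*1.212008] = 4.895392

Answer: Price = V(0,0) = 4.8954


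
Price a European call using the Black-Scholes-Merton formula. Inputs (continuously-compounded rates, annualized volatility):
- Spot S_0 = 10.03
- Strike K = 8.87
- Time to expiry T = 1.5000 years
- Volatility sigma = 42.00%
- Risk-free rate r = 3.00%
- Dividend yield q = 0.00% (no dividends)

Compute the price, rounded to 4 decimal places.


d1 = (ln(S/K) + (r - q + 0.5*sigma^2) * T) / (sigma * sqrt(T)) = 0.58361194
d2 = d1 - sigma * sqrt(T) = 0.06921909
exp(-rT) = 0.95599748; exp(-qT) = 1.00000000
C = S_0 * exp(-qT) * N(d1) - K * exp(-rT) * N(d2)
N(d1) = 0.72025929; N(d2) = 0.52759239
C = 10.0300 * 1.00000000 * 0.72025929 - 8.8700 * 0.95599748 * 0.52759239 = 2.7504

Answer: Price = 2.7504


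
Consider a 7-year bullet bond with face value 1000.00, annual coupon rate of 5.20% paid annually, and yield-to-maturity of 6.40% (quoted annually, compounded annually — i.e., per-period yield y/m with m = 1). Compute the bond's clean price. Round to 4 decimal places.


Coupon per period c = face * coupon_rate / m = 52.000000
Periods per year m = 1; per-period yield y/m = 0.064000
Number of cashflows N = 7
Cashflows (t years, CF_t, discount factor 1/(1+y/m)^(m*t), PV):
  t = 1.0000: CF_t = 52.000000, DF = 0.939850, PV = 48.872180
  t = 2.0000: CF_t = 52.000000, DF = 0.883317, PV = 45.932500
  t = 3.0000: CF_t = 52.000000, DF = 0.830185, PV = 43.169643
  t = 4.0000: CF_t = 52.000000, DF = 0.780249, PV = 40.572973
  t = 5.0000: CF_t = 52.000000, DF = 0.733317, PV = 38.132493
  t = 6.0000: CF_t = 52.000000, DF = 0.689208, PV = 35.838810
  t = 7.0000: CF_t = 1052.000000, DF = 0.647752, PV = 681.434856
Price P = sum_t PV_t = 933.953456

Answer: Price = 933.9535


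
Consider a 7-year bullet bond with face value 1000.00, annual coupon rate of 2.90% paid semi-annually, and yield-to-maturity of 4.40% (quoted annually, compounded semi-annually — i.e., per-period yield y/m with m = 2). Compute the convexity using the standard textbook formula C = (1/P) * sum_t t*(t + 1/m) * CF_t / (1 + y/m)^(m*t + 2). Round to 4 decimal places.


Coupon per period c = face * coupon_rate / m = 14.500000
Periods per year m = 2; per-period yield y/m = 0.022000
Number of cashflows N = 14
Cashflows (t years, CF_t, discount factor 1/(1+y/m)^(m*t), PV):
  t = 0.5000: CF_t = 14.500000, DF = 0.978474, PV = 14.187867
  t = 1.0000: CF_t = 14.500000, DF = 0.957411, PV = 13.882453
  t = 1.5000: CF_t = 14.500000, DF = 0.936801, PV = 13.583613
  t = 2.0000: CF_t = 14.500000, DF = 0.916635, PV = 13.291207
  t = 2.5000: CF_t = 14.500000, DF = 0.896903, PV = 13.005095
  t = 3.0000: CF_t = 14.500000, DF = 0.877596, PV = 12.725142
  t = 3.5000: CF_t = 14.500000, DF = 0.858704, PV = 12.451215
  t = 4.0000: CF_t = 14.500000, DF = 0.840220, PV = 12.183185
  t = 4.5000: CF_t = 14.500000, DF = 0.822133, PV = 11.920925
  t = 5.0000: CF_t = 14.500000, DF = 0.804435, PV = 11.664310
  t = 5.5000: CF_t = 14.500000, DF = 0.787119, PV = 11.413219
  t = 6.0000: CF_t = 14.500000, DF = 0.770175, PV = 11.167533
  t = 6.5000: CF_t = 14.500000, DF = 0.753596, PV = 10.927136
  t = 7.0000: CF_t = 1014.500000, DF = 0.737373, PV = 748.065301
Price P = sum_t PV_t = 910.468200
Convexity numerator sum_t t*(t + 1/m) * CF_t / (1+y/m)^(m*t + 2):
  t = 0.5000: term = 6.791807
  t = 1.0000: term = 19.936810
  t = 1.5000: term = 39.015284
  t = 2.0000: term = 63.625709
  t = 2.5000: term = 93.384112
  t = 3.0000: term = 127.923442
  t = 3.5000: term = 166.892944
  t = 4.0000: term = 209.957576
  t = 4.5000: term = 256.797426
  t = 5.0000: term = 307.107163
  t = 5.5000: term = 360.595495
  t = 6.0000: term = 416.984650
  t = 6.5000: term = 476.009874
  t = 7.0000: term = 37600.794533
Convexity = (1/P) * sum = 40145.816826 / 910.468200 = 44.093596

Answer: Convexity = 44.0936


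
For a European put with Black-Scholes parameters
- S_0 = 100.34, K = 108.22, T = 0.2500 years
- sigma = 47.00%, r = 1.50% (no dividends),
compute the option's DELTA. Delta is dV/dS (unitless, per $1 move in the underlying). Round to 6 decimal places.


Answer: Delta = -0.574661

Derivation:
d1 = -0.1882522262; d2 = -0.4232522262
phi(d1) = 0.3919355039; exp(-qT) = 1.0000000000; exp(-rT) = 0.9962570225
N(-d1) = 0.5746605332
Delta = -exp(-qT) * N(-d1) = -1.0000000000 * 0.5746605332 = -0.574661


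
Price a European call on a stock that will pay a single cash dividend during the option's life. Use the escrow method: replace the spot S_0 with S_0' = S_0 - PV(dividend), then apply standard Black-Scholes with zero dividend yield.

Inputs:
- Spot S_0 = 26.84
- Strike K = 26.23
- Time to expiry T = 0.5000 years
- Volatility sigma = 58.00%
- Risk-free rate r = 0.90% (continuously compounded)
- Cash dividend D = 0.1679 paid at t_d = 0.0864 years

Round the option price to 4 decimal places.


PV(D) = D * exp(-r * t_d) = 0.1679 * 0.99922270 = 0.16776949
S_0' = S_0 - PV(D) = 26.8400 - 0.16776949 = 26.67223051
d1 = (ln(S_0'/K) + (r + sigma^2/2)*T) / (sigma*sqrt(T)) = 0.25679966
d2 = d1 - sigma*sqrt(T) = -0.15332227
exp(-rT) = 0.99551011
N(d1) = 0.60133329; N(d2) = 0.43907207
C = S_0' * N(d1) - K * exp(-rT) * N(d2) = 26.67223051 * 0.60133329 - 26.2300 * 0.99551011 * 0.43907207 = 4.5737

Answer: Price = 4.5737


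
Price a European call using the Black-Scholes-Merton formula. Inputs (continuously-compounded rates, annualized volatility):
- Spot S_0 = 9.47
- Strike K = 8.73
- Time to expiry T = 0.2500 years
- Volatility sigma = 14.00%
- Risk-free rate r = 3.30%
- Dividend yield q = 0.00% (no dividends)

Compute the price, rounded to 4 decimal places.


d1 = (ln(S/K) + (r - q + 0.5*sigma^2) * T) / (sigma * sqrt(T)) = 1.31519339
d2 = d1 - sigma * sqrt(T) = 1.24519339
exp(-rT) = 0.99178394; exp(-qT) = 1.00000000
C = S_0 * exp(-qT) * N(d1) - K * exp(-rT) * N(d2)
N(d1) = 0.90577754; N(d2) = 0.89346966
C = 9.4700 * 1.00000000 * 0.90577754 - 8.7300 * 0.99178394 * 0.89346966 = 0.8418

Answer: Price = 0.8418


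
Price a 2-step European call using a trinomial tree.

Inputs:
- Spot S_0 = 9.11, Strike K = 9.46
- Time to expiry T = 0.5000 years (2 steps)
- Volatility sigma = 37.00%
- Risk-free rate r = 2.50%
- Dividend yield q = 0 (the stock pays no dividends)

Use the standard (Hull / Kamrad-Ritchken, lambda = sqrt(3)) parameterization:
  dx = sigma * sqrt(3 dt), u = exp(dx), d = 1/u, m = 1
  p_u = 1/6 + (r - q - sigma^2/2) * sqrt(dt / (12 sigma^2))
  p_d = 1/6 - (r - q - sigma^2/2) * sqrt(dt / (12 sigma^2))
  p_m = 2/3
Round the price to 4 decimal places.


Answer: Price = V(0,0) = 0.7827

Derivation:
dt = T/N = 0.250000; dx = sigma*sqrt(3*dt) = 0.320429
u = exp(dx) = 1.377719; d = 1/u = 0.725837
p_u = 0.149717, p_m = 0.666667, p_d = 0.183617
Discount per step: exp(-r*dt) = 0.993769
Stock lattice S(k, j) with j the centered position index:
  k=0: S(0,+0) = 9.1100
  k=1: S(1,-1) = 6.6124; S(1,+0) = 9.1100; S(1,+1) = 12.5510
  k=2: S(2,-2) = 4.7995; S(2,-1) = 6.6124; S(2,+0) = 9.1100; S(2,+1) = 12.5510; S(2,+2) = 17.2918
Terminal payoffs V(N, j) = max(S_T - K, 0):
  V(2,-2) = 0.000000; V(2,-1) = 0.000000; V(2,+0) = 0.000000; V(2,+1) = 3.091022; V(2,+2) = 7.831785
Backward induction: V(k, j) = exp(-r*dt) * [p_u * V(k+1, j+1) + p_m * V(k+1, j) + p_d * V(k+1, j-1)]
  V(1,-1) = exp(-r*dt) * [p_u*0.000000 + p_m*0.000000 + p_d*0.000000] = 0.000000
  V(1,+0) = exp(-r*dt) * [p_u*3.091022 + p_m*0.000000 + p_d*0.000000] = 0.459894
  V(1,+1) = exp(-r*dt) * [p_u*7.831785 + p_m*3.091022 + p_d*0.000000] = 3.213086
  V(0,+0) = exp(-r*dt) * [p_u*3.213086 + p_m*0.459894 + p_d*0.000000] = 0.782742


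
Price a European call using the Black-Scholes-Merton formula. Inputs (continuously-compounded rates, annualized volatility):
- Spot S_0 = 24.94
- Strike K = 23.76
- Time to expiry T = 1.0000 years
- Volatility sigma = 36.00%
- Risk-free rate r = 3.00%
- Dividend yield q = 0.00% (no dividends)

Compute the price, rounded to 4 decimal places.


Answer: Price = 4.4495

Derivation:
d1 = (ln(S/K) + (r - q + 0.5*sigma^2) * T) / (sigma * sqrt(T)) = 0.39797068
d2 = d1 - sigma * sqrt(T) = 0.03797068
exp(-rT) = 0.97044553; exp(-qT) = 1.00000000
C = S_0 * exp(-qT) * N(d1) - K * exp(-rT) * N(d2)
N(d1) = 0.65467410; N(d2) = 0.51514447
C = 24.9400 * 1.00000000 * 0.65467410 - 23.7600 * 0.97044553 * 0.51514447 = 4.4495


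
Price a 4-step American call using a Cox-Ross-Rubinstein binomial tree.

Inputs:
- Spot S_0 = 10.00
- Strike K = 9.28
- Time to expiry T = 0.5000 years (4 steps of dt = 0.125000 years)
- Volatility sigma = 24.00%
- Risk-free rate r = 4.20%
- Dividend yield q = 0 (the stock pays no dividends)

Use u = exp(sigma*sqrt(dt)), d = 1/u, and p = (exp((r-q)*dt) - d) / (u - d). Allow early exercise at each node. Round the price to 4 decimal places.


Answer: Price = V(0,0) = 1.2327

Derivation:
dt = T/N = 0.125000
u = exp(sigma*sqrt(dt)) = 1.088557; d = 1/u = 0.918647
p = (exp((r-q)*dt) - d) / (u - d) = 0.509780
Discount per step: exp(-r*dt) = 0.994764
Stock lattice S(k, i) with i counting down-moves:
  k=0: S(0,0) = 10.0000
  k=1: S(1,0) = 10.8856; S(1,1) = 9.1865
  k=2: S(2,0) = 11.8496; S(2,1) = 10.0000; S(2,2) = 8.4391
  k=3: S(3,0) = 12.8989; S(3,1) = 10.8856; S(3,2) = 9.1865; S(3,3) = 7.7526
  k=4: S(4,0) = 14.0412; S(4,1) = 11.8496; S(4,2) = 10.0000; S(4,3) = 8.4391; S(4,4) = 7.1219
Terminal payoffs V(N, i) = max(S_T - K, 0):
  V(4,0) = 4.761207; V(4,1) = 2.569560; V(4,2) = 0.720000; V(4,3) = 0.000000; V(4,4) = 0.000000
Backward induction: V(k, i) = exp(-r*dt) * [p * V(k+1, i) + (1-p) * V(k+1, i+1)]; then take max(V_cont, immediate exercise) for American.
  V(3,0) = exp(-r*dt) * [p*4.761207 + (1-p)*2.569560] = 3.667512; exercise = 3.618919; V(3,0) = max -> 3.667512
  V(3,1) = exp(-r*dt) * [p*2.569560 + (1-p)*0.720000] = 1.654161; exercise = 1.605568; V(3,1) = max -> 1.654161
  V(3,2) = exp(-r*dt) * [p*0.720000 + (1-p)*0.000000] = 0.365119; exercise = 0.000000; V(3,2) = max -> 0.365119
  V(3,3) = exp(-r*dt) * [p*0.000000 + (1-p)*0.000000] = 0.000000; exercise = 0.000000; V(3,3) = max -> 0.000000
  V(2,0) = exp(-r*dt) * [p*3.667512 + (1-p)*1.654161] = 2.666490; exercise = 2.569560; V(2,0) = max -> 2.666490
  V(2,1) = exp(-r*dt) * [p*1.654161 + (1-p)*0.365119] = 1.016894; exercise = 0.720000; V(2,1) = max -> 1.016894
  V(2,2) = exp(-r*dt) * [p*0.365119 + (1-p)*0.000000] = 0.185156; exercise = 0.000000; V(2,2) = max -> 0.185156
  V(1,0) = exp(-r*dt) * [p*2.666490 + (1-p)*1.016894] = 1.848096; exercise = 1.605568; V(1,0) = max -> 1.848096
  V(1,1) = exp(-r*dt) * [p*1.016894 + (1-p)*0.185156] = 0.605969; exercise = 0.000000; V(1,1) = max -> 0.605969
  V(0,0) = exp(-r*dt) * [p*1.848096 + (1-p)*0.605969] = 1.232691; exercise = 0.720000; V(0,0) = max -> 1.232691


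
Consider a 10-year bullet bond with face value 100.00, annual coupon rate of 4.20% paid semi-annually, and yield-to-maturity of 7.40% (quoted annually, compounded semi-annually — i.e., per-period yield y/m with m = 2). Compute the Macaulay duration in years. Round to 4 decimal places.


Answer: Macaulay duration = 7.9813 years

Derivation:
Coupon per period c = face * coupon_rate / m = 2.100000
Periods per year m = 2; per-period yield y/m = 0.037000
Number of cashflows N = 20
Cashflows (t years, CF_t, discount factor 1/(1+y/m)^(m*t), PV):
  t = 0.5000: CF_t = 2.100000, DF = 0.964320, PV = 2.025072
  t = 1.0000: CF_t = 2.100000, DF = 0.929913, PV = 1.952818
  t = 1.5000: CF_t = 2.100000, DF = 0.896734, PV = 1.883142
  t = 2.0000: CF_t = 2.100000, DF = 0.864739, PV = 1.815952
  t = 2.5000: CF_t = 2.100000, DF = 0.833885, PV = 1.751159
  t = 3.0000: CF_t = 2.100000, DF = 0.804132, PV = 1.688678
  t = 3.5000: CF_t = 2.100000, DF = 0.775441, PV = 1.628426
  t = 4.0000: CF_t = 2.100000, DF = 0.747773, PV = 1.570324
  t = 4.5000: CF_t = 2.100000, DF = 0.721093, PV = 1.514295
  t = 5.0000: CF_t = 2.100000, DF = 0.695364, PV = 1.460265
  t = 5.5000: CF_t = 2.100000, DF = 0.670554, PV = 1.408163
  t = 6.0000: CF_t = 2.100000, DF = 0.646629, PV = 1.357920
  t = 6.5000: CF_t = 2.100000, DF = 0.623557, PV = 1.309470
  t = 7.0000: CF_t = 2.100000, DF = 0.601309, PV = 1.262748
  t = 7.5000: CF_t = 2.100000, DF = 0.579854, PV = 1.217693
  t = 8.0000: CF_t = 2.100000, DF = 0.559165, PV = 1.174246
  t = 8.5000: CF_t = 2.100000, DF = 0.539214, PV = 1.132349
  t = 9.0000: CF_t = 2.100000, DF = 0.519975, PV = 1.091947
  t = 9.5000: CF_t = 2.100000, DF = 0.501422, PV = 1.052987
  t = 10.0000: CF_t = 102.100000, DF = 0.483532, PV = 49.368578
Price P = sum_t PV_t = 77.666232
Macaulay numerator sum_t t * PV_t:
  t * PV_t at t = 0.5000: 1.012536
  t * PV_t at t = 1.0000: 1.952818
  t * PV_t at t = 1.5000: 2.824713
  t * PV_t at t = 2.0000: 3.631903
  t * PV_t at t = 2.5000: 4.377897
  t * PV_t at t = 3.0000: 5.066033
  t * PV_t at t = 3.5000: 5.699491
  t * PV_t at t = 4.0000: 6.281296
  t * PV_t at t = 4.5000: 6.814327
  t * PV_t at t = 5.0000: 7.301326
  t * PV_t at t = 5.5000: 7.744897
  t * PV_t at t = 6.0000: 8.147521
  t * PV_t at t = 6.5000: 8.511553
  t * PV_t at t = 7.0000: 8.839236
  t * PV_t at t = 7.5000: 9.132700
  t * PV_t at t = 8.0000: 9.393970
  t * PV_t at t = 8.5000: 9.624969
  t * PV_t at t = 9.0000: 9.827526
  t * PV_t at t = 9.5000: 10.003375
  t * PV_t at t = 10.0000: 493.685776
Macaulay duration D = (sum_t t * PV_t) / P = 619.873863 / 77.666232 = 7.981253


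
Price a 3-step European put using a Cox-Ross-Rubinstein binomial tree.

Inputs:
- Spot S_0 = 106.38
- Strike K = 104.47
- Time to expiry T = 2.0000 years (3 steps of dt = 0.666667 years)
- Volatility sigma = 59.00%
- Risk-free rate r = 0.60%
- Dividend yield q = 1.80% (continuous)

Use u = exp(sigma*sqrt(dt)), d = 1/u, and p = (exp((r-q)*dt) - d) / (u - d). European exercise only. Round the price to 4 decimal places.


dt = T/N = 0.666667
u = exp(sigma*sqrt(dt)) = 1.618877; d = 1/u = 0.617712
p = (exp((r-q)*dt) - d) / (u - d) = 0.373884
Discount per step: exp(-r*dt) = 0.996008
Stock lattice S(k, i) with i counting down-moves:
  k=0: S(0,0) = 106.3800
  k=1: S(1,0) = 172.2162; S(1,1) = 65.7122
  k=2: S(2,0) = 278.7969; S(2,1) = 106.3800; S(2,2) = 40.5912
  k=3: S(3,0) = 451.3380; S(3,1) = 172.2162; S(3,2) = 65.7122; S(3,3) = 25.0737
Terminal payoffs V(N, i) = max(K - S_T, 0):
  V(3,0) = 0.000000; V(3,1) = 0.000000; V(3,2) = 38.757800; V(3,3) = 79.396321
Backward induction: V(k, i) = exp(-r*dt) * [p * V(k+1, i) + (1-p) * V(k+1, i+1)].
  V(2,0) = exp(-r*dt) * [p*0.000000 + (1-p)*0.000000] = 0.000000
  V(2,1) = exp(-r*dt) * [p*0.000000 + (1-p)*38.757800] = 24.169998
  V(2,2) = exp(-r*dt) * [p*38.757800 + (1-p)*79.396321] = 63.945925
  V(1,0) = exp(-r*dt) * [p*0.000000 + (1-p)*24.169998] = 15.072806
  V(1,1) = exp(-r*dt) * [p*24.169998 + (1-p)*63.945925] = 48.878430
  V(0,0) = exp(-r*dt) * [p*15.072806 + (1-p)*48.878430] = 36.094375

Answer: Price = V(0,0) = 36.0944


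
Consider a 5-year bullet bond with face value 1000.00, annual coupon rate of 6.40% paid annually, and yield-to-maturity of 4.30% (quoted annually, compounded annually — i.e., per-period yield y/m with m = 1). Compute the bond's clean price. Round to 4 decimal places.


Coupon per period c = face * coupon_rate / m = 64.000000
Periods per year m = 1; per-period yield y/m = 0.043000
Number of cashflows N = 5
Cashflows (t years, CF_t, discount factor 1/(1+y/m)^(m*t), PV):
  t = 1.0000: CF_t = 64.000000, DF = 0.958773, PV = 61.361457
  t = 2.0000: CF_t = 64.000000, DF = 0.919245, PV = 58.831694
  t = 3.0000: CF_t = 64.000000, DF = 0.881347, PV = 56.406227
  t = 4.0000: CF_t = 64.000000, DF = 0.845012, PV = 54.080754
  t = 5.0000: CF_t = 1064.000000, DF = 0.810174, PV = 862.025446
Price P = sum_t PV_t = 1092.705579

Answer: Price = 1092.7056


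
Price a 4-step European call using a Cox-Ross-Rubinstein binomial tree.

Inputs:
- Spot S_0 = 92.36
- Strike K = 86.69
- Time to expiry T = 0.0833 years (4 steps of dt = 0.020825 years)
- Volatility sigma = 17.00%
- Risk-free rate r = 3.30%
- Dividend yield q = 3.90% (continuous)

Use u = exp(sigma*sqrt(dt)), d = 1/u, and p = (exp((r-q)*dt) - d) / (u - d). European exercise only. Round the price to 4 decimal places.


dt = T/N = 0.020825
u = exp(sigma*sqrt(dt)) = 1.024836; d = 1/u = 0.975766
p = (exp((r-q)*dt) - d) / (u - d) = 0.491321
Discount per step: exp(-r*dt) = 0.999313
Stock lattice S(k, i) with i counting down-moves:
  k=0: S(0,0) = 92.3600
  k=1: S(1,0) = 94.6538; S(1,1) = 90.1217
  k=2: S(2,0) = 97.0047; S(2,1) = 92.3600; S(2,2) = 87.9377
  k=3: S(3,0) = 99.4138; S(3,1) = 94.6538; S(3,2) = 90.1217; S(3,3) = 85.8067
  k=4: S(4,0) = 101.8829; S(4,1) = 97.0047; S(4,2) = 92.3600; S(4,3) = 87.9377; S(4,4) = 83.7272
Terminal payoffs V(N, i) = max(S_T - K, 0):
  V(4,0) = 15.192878; V(4,1) = 10.314653; V(4,2) = 5.670000; V(4,3) = 1.247737; V(4,4) = 0.000000
Backward induction: V(k, i) = exp(-r*dt) * [p * V(k+1, i) + (1-p) * V(k+1, i+1)].
  V(3,0) = exp(-r*dt) * [p*15.192878 + (1-p)*10.314653] = 12.702694
  V(3,1) = exp(-r*dt) * [p*10.314653 + (1-p)*5.670000] = 7.946552
  V(3,2) = exp(-r*dt) * [p*5.670000 + (1-p)*1.247737] = 3.418138
  V(3,3) = exp(-r*dt) * [p*1.247737 + (1-p)*0.000000] = 0.612618
  V(2,0) = exp(-r*dt) * [p*12.702694 + (1-p)*7.946552] = 10.276280
  V(2,1) = exp(-r*dt) * [p*7.946552 + (1-p)*3.418138] = 5.639166
  V(2,2) = exp(-r*dt) * [p*3.418138 + (1-p)*0.612618] = 1.989661
  V(1,0) = exp(-r*dt) * [p*10.276280 + (1-p)*5.639166] = 7.912038
  V(1,1) = exp(-r*dt) * [p*5.639166 + (1-p)*1.989661] = 3.780141
  V(0,0) = exp(-r*dt) * [p*7.912038 + (1-p)*3.780141] = 5.806237

Answer: Price = V(0,0) = 5.8062


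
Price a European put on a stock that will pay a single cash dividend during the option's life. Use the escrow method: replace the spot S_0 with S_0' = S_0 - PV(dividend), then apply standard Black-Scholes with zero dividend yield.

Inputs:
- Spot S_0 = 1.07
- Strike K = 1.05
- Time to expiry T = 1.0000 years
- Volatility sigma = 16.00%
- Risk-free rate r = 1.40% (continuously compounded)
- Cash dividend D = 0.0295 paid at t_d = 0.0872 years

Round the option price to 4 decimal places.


Answer: Price = 0.0636

Derivation:
PV(D) = D * exp(-r * t_d) = 0.0295 * 0.99877994 = 0.02946401
S_0' = S_0 - PV(D) = 1.0700 - 0.02946401 = 1.04053599
d1 = (ln(S_0'/K) + (r + sigma^2/2)*T) / (sigma*sqrt(T)) = 0.11091120
d2 = d1 - sigma*sqrt(T) = -0.04908880
exp(-rT) = 0.98609754
N(-d1) = 0.45584338; N(-d2) = 0.51957573
P = K * exp(-rT) * N(-d2) - S_0' * N(-d1) = 1.0500 * 0.98609754 * 0.51957573 - 1.04053599 * 0.45584338 = 0.0636


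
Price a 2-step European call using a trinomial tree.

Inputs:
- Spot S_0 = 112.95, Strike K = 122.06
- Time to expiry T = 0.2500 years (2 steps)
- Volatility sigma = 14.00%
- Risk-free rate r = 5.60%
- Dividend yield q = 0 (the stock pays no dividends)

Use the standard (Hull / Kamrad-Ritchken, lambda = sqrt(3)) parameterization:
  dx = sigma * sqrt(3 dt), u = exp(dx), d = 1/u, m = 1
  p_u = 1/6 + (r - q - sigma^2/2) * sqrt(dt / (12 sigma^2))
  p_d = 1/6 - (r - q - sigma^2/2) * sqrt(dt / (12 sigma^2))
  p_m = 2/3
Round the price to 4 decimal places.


Answer: Price = V(0,0) = 0.7392

Derivation:
dt = T/N = 0.125000; dx = sigma*sqrt(3*dt) = 0.085732
u = exp(dx) = 1.089514; d = 1/u = 0.917840
p_u = 0.200347, p_m = 0.666667, p_d = 0.132986
Discount per step: exp(-r*dt) = 0.993024
Stock lattice S(k, j) with j the centered position index:
  k=0: S(0,+0) = 112.9500
  k=1: S(1,-1) = 103.6700; S(1,+0) = 112.9500; S(1,+1) = 123.0607
  k=2: S(2,-2) = 95.1525; S(2,-1) = 103.6700; S(2,+0) = 112.9500; S(2,+1) = 123.0607; S(2,+2) = 134.0764
Terminal payoffs V(N, j) = max(S_T - K, 0):
  V(2,-2) = 0.000000; V(2,-1) = 0.000000; V(2,+0) = 0.000000; V(2,+1) = 1.000657; V(2,+2) = 12.016365
Backward induction: V(k, j) = exp(-r*dt) * [p_u * V(k+1, j+1) + p_m * V(k+1, j) + p_d * V(k+1, j-1)]
  V(1,-1) = exp(-r*dt) * [p_u*0.000000 + p_m*0.000000 + p_d*0.000000] = 0.000000
  V(1,+0) = exp(-r*dt) * [p_u*1.000657 + p_m*0.000000 + p_d*0.000000] = 0.199080
  V(1,+1) = exp(-r*dt) * [p_u*12.016365 + p_m*1.000657 + p_d*0.000000] = 3.053103
  V(0,+0) = exp(-r*dt) * [p_u*3.053103 + p_m*0.199080 + p_d*0.000000] = 0.739208


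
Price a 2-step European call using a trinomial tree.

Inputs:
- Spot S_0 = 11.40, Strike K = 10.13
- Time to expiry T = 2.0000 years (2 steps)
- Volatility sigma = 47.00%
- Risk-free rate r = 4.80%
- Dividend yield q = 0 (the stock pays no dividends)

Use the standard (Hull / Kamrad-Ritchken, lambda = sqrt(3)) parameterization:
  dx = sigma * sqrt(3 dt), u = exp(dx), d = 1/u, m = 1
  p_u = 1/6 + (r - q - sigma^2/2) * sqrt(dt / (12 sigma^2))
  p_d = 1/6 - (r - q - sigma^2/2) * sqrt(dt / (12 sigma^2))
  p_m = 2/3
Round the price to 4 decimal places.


Answer: Price = V(0,0) = 3.7152

Derivation:
dt = T/N = 1.000000; dx = sigma*sqrt(3*dt) = 0.814064
u = exp(dx) = 2.257062; d = 1/u = 0.443054
p_u = 0.128310, p_m = 0.666667, p_d = 0.205024
Discount per step: exp(-r*dt) = 0.953134
Stock lattice S(k, j) with j the centered position index:
  k=0: S(0,+0) = 11.4000
  k=1: S(1,-1) = 5.0508; S(1,+0) = 11.4000; S(1,+1) = 25.7305
  k=2: S(2,-2) = 2.2378; S(2,-1) = 5.0508; S(2,+0) = 11.4000; S(2,+1) = 25.7305; S(2,+2) = 58.0753
Terminal payoffs V(N, j) = max(S_T - K, 0):
  V(2,-2) = 0.000000; V(2,-1) = 0.000000; V(2,+0) = 1.270000; V(2,+1) = 15.600505; V(2,+2) = 47.945339
Backward induction: V(k, j) = exp(-r*dt) * [p_u * V(k+1, j+1) + p_m * V(k+1, j) + p_d * V(k+1, j-1)]
  V(1,-1) = exp(-r*dt) * [p_u*1.270000 + p_m*0.000000 + p_d*0.000000] = 0.155316
  V(1,+0) = exp(-r*dt) * [p_u*15.600505 + p_m*1.270000 + p_d*0.000000] = 2.714871
  V(1,+1) = exp(-r*dt) * [p_u*47.945339 + p_m*15.600505 + p_d*1.270000] = 16.024628
  V(0,+0) = exp(-r*dt) * [p_u*16.024628 + p_m*2.714871 + p_d*0.155316] = 3.715195


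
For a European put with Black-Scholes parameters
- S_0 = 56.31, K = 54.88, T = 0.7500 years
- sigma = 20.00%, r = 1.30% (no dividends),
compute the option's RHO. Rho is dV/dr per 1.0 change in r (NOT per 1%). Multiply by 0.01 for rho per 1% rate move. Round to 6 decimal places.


d1 = 0.2914069012; d2 = 0.1182018204
phi(d1) = 0.3823581576; exp(-qT) = 1.0000000000; exp(-rT) = 0.9902973771
N(-d2) = 0.4529538738
Rho = -K*T*exp(-rT)*N(-d2) = -54.8800 * 0.7500 * 0.9902973771 * 0.4529538738 = -18.462690

Answer: Rho = -18.462690


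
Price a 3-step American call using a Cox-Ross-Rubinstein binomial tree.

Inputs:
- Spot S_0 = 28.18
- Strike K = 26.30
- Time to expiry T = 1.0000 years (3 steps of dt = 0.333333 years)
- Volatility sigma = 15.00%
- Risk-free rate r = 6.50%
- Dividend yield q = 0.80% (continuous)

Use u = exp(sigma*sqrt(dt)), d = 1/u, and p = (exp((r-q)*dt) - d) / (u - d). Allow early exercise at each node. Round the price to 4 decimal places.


Answer: Price = V(0,0) = 3.7359

Derivation:
dt = T/N = 0.333333
u = exp(sigma*sqrt(dt)) = 1.090463; d = 1/u = 0.917042
p = (exp((r-q)*dt) - d) / (u - d) = 0.588970
Discount per step: exp(-r*dt) = 0.978566
Stock lattice S(k, i) with i counting down-moves:
  k=0: S(0,0) = 28.1800
  k=1: S(1,0) = 30.7293; S(1,1) = 25.8422
  k=2: S(2,0) = 33.5091; S(2,1) = 28.1800; S(2,2) = 23.6984
  k=3: S(3,0) = 36.5405; S(3,1) = 30.7293; S(3,2) = 25.8422; S(3,3) = 21.7324
Terminal payoffs V(N, i) = max(S_T - K, 0):
  V(3,0) = 10.240460; V(3,1) = 4.429252; V(3,2) = 0.000000; V(3,3) = 0.000000
Backward induction: V(k, i) = exp(-r*dt) * [p * V(k+1, i) + (1-p) * V(k+1, i+1)]; then take max(V_cont, immediate exercise) for American.
  V(2,0) = exp(-r*dt) * [p*10.240460 + (1-p)*4.429252] = 7.683584; exercise = 7.209118; V(2,0) = max -> 7.683584
  V(2,1) = exp(-r*dt) * [p*4.429252 + (1-p)*0.000000] = 2.552782; exercise = 1.880000; V(2,1) = max -> 2.552782
  V(2,2) = exp(-r*dt) * [p*0.000000 + (1-p)*0.000000] = 0.000000; exercise = 0.000000; V(2,2) = max -> 0.000000
  V(1,0) = exp(-r*dt) * [p*7.683584 + (1-p)*2.552782] = 5.455185; exercise = 4.429252; V(1,0) = max -> 5.455185
  V(1,1) = exp(-r*dt) * [p*2.552782 + (1-p)*0.000000] = 1.471286; exercise = 0.000000; V(1,1) = max -> 1.471286
  V(0,0) = exp(-r*dt) * [p*5.455185 + (1-p)*1.471286] = 3.735856; exercise = 1.880000; V(0,0) = max -> 3.735856
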